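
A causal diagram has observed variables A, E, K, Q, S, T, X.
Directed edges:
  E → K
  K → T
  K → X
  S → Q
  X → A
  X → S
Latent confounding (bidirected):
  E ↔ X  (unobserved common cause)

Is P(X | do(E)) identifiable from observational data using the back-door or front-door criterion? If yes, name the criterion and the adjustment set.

desc(E)\{E}={A,K,Q,S,T,X}; candidates ⊆ {—}.
E↔X: latent back-door arc(s) into E.
size 0: {}; under {} E still reaches {A,Q,S,X} ∋ X.
E↔X cannot be blocked by any observed set — no back-door set.
{K}: (i) intercepts every directed E→X path; (ii) no back-door E→{K}; (iii) {E} blocks every back-door {K}→X. Front-door holds.
P(X|do(E)) = Σ_{K} P(K|E) Σ_{E'} P(X|K,E')P(E').

P(X|do(E)): frontdoor, adjust for {K}.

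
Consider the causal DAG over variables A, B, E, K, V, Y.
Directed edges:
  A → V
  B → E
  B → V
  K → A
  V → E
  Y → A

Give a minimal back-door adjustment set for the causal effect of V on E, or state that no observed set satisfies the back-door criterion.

desc(V)\{V}={E}; candidates ⊆ {A,B,K,Y}.
size 0: {}; under {} V still reaches {A,B,E,K,Y} ∋ E.
{B}: V⊥E given {B} in G with V→· removed — back-door holds.

V→E: minimal back-door set {B}.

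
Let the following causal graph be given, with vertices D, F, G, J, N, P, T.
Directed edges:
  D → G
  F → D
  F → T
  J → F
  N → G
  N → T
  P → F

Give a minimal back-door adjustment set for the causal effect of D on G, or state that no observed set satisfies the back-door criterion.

D→G: minimal back-door set ∅.

desc(D)\{D}={G}; candidates ⊆ {F,J,N,P,T}.
∅: D⊥G given ∅ in G with D→· removed — back-door holds.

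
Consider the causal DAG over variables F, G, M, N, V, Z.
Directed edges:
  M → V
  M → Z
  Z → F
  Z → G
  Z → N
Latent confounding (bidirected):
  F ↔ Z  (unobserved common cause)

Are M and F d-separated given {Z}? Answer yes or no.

Bayes-Ball from M | {Z} reaches {F,V}.
F ∈ reach(M|{Z}) ⇒ M ⊥̸ F | {Z}.

No — M and F are d-connected given {Z}.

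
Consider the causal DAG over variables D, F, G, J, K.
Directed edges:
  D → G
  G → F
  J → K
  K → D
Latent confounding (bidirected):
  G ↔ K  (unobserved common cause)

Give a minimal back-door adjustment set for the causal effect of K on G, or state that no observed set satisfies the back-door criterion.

K→G: no observed back-door set.

desc(K)\{K}={D,F,G}; candidates ⊆ {J}.
K↔G: latent back-door arc(s) into K.
size 0: {}; under {} K still reaches {F,G,J} ∋ G.
size 1: {J}; under {J} K still reaches {F,G} ∋ G.
K↔G cannot be blocked by any observed set — no back-door set.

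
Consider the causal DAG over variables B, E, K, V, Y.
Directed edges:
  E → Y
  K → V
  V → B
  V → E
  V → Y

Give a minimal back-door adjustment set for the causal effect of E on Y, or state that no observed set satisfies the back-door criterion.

E→Y: minimal back-door set {V}.

desc(E)\{E}={Y}; candidates ⊆ {B,K,V}.
size 0: {}; under {} E still reaches {B,K,V,Y} ∋ Y.
{V}: E⊥Y given {V} in G with E→· removed — back-door holds.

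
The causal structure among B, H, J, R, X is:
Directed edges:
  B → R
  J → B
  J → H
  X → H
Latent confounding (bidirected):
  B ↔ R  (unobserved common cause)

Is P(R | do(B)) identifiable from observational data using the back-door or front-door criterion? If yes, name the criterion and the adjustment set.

desc(B)\{B}={R}; candidates ⊆ {H,J,X}.
B↔R: latent back-door arc(s) into B.
size 0: {}; under {} B still reaches {H,J,R} ∋ R.
size 1: {H}, {J}, {X}; under {H} B still reaches {J,R,X} ∋ R.
size 2: {H,J}, {H,X}, {J,X}; under {H,J} B still reaches {R} ∋ R.
B↔R cannot be blocked by any observed set — no back-door set.
No mediator lies on a directed B→…→R path.
Neither criterion identifies P(R|do(B)) in this graph.

P(R|do(B)): not identifiable (no BD/FD set).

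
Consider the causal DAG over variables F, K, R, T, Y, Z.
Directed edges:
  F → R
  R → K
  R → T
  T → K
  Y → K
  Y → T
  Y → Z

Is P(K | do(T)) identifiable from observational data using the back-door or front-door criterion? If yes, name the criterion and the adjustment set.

desc(T)\{T}={K}; candidates ⊆ {F,R,Y,Z}.
size 0: {}; under {} T still reaches {F,K,R,Y,Z} ∋ K.
size 1: {F}, {R}, {Y} …(+1); under {F} T still reaches {K,R,Y,Z} ∋ K.
{R,Y}: T⊥K given {R,Y} in G with T→· removed — back-door holds.
P(K|do(T)) = Σ_{R,Y} P(K|T,R,Y)·P(R,Y).

P(K|do(T)): backdoor, adjust for {R, Y}.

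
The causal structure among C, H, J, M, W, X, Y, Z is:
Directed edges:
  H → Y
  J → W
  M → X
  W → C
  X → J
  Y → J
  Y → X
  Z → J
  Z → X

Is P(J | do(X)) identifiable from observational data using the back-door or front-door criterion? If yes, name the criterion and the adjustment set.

P(J|do(X)): backdoor, adjust for {Y, Z}.

desc(X)\{X}={C,J,W}; candidates ⊆ {H,M,Y,Z}.
size 0: {}; under {} X still reaches {C,H,J,M,W,Y,Z} ∋ J.
size 1: {H}, {M}, {Y} …(+1); under {H} X still reaches {C,J,M,W,Y,Z} ∋ J.
{Y,Z}: X⊥J given {Y,Z} in G with X→· removed — back-door holds.
P(J|do(X)) = Σ_{Y,Z} P(J|X,Y,Z)·P(Y,Z).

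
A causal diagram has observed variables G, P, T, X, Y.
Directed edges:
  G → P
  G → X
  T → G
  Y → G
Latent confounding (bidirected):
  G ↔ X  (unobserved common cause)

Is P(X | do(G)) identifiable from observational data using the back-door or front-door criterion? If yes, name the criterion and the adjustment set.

desc(G)\{G}={P,X}; candidates ⊆ {T,Y}.
G↔X: latent back-door arc(s) into G.
size 0: {}; under {} G still reaches {T,X,Y} ∋ X.
size 1: {T}, {Y}; under {T} G still reaches {X,Y} ∋ X.
size 2: {T,Y}; under {T,Y} G still reaches {X} ∋ X.
G↔X cannot be blocked by any observed set — no back-door set.
No mediator lies on a directed G→…→X path.
Neither criterion identifies P(X|do(G)) in this graph.

P(X|do(G)): not identifiable (no BD/FD set).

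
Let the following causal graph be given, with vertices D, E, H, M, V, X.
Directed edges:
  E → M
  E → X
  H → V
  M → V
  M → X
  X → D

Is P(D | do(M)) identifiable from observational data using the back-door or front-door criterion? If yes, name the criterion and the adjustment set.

desc(M)\{M}={D,V,X}; candidates ⊆ {E,H}.
size 0: {}; under {} M still reaches {D,E,X} ∋ D.
{E}: M⊥D given {E} in G with M→· removed — back-door holds.
P(D|do(M)) = Σ_{E} P(D|M,E)·P(E).

P(D|do(M)): backdoor, adjust for {E}.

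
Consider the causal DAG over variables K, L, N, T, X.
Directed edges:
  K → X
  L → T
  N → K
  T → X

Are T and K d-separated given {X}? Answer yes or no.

Bayes-Ball from T | {X} reaches {K,L,N}.
K ∈ reach(T|{X}) ⇒ T ⊥̸ K | {X}.

No — T and K are d-connected given {X}.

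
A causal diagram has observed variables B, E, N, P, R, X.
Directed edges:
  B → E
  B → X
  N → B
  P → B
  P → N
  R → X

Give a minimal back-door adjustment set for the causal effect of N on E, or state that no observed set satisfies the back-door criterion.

N→E: minimal back-door set {P}.

desc(N)\{N}={B,E,X}; candidates ⊆ {P,R}.
size 0: {}; under {} N still reaches {B,E,P,X} ∋ E.
{P}: N⊥E given {P} in G with N→· removed — back-door holds.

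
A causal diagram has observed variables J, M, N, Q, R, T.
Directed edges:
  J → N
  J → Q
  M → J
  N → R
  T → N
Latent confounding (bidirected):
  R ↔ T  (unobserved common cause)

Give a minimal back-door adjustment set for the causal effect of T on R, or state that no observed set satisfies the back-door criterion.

desc(T)\{T}={N,R}; candidates ⊆ {J,M,Q}.
T↔R: latent back-door arc(s) into T.
size 0: {}; under {} T still reaches {R} ∋ R.
size 1: {J}, {M}, {Q}; under {J} T still reaches {R} ∋ R.
size 2: {J,M}, {J,Q}, {M,Q}; under {J,M} T still reaches {R} ∋ R.
T↔R cannot be blocked by any observed set — no back-door set.

T→R: no observed back-door set.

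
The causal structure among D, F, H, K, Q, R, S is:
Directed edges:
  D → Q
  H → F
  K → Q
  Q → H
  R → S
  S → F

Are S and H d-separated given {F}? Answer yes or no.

No — S and H are d-connected given {F}.

Bayes-Ball from S | {F} reaches {D,H,K,Q,R}.
H ∈ reach(S|{F}) ⇒ S ⊥̸ H | {F}.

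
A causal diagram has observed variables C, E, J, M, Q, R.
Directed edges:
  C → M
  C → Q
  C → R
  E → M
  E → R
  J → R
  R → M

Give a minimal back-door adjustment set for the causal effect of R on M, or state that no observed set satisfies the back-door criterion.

desc(R)\{R}={M}; candidates ⊆ {C,E,J,Q}.
size 0: {}; under {} R still reaches {C,E,J,M,Q} ∋ M.
size 1: {C}, {E}, {J} …(+1); under {C} R still reaches {E,J,M} ∋ M.
{C,E}: R⊥M given {C,E} in G with R→· removed — back-door holds.

R→M: minimal back-door set {C, E}.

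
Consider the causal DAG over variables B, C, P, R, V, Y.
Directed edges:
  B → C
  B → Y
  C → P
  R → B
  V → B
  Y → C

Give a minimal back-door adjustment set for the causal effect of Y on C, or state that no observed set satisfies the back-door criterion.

Y→C: minimal back-door set {B}.

desc(Y)\{Y}={C,P}; candidates ⊆ {B,R,V}.
size 0: {}; under {} Y still reaches {B,C,P,R,V} ∋ C.
{B}: Y⊥C given {B} in G with Y→· removed — back-door holds.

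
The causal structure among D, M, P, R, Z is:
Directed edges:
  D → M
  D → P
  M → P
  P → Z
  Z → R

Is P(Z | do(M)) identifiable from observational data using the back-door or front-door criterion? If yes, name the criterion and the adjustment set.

desc(M)\{M}={P,R,Z}; candidates ⊆ {D}.
size 0: {}; under {} M still reaches {D,P,R,Z} ∋ Z.
{D}: M⊥Z given {D} in G with M→· removed — back-door holds.
P(Z|do(M)) = Σ_{D} P(Z|M,D)·P(D).

P(Z|do(M)): backdoor, adjust for {D}.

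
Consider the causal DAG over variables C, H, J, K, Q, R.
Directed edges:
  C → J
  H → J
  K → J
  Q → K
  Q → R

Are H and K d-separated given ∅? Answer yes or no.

Yes — H ⊥ K | ∅.

Bayes-Ball from H | ∅ reaches {J}.
K ∉ reach(H|∅) ⇒ H ⊥ K | ∅.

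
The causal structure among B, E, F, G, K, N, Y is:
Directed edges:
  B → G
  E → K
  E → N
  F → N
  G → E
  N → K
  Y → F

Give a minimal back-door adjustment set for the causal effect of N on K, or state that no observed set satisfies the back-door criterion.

N→K: minimal back-door set {E}.

desc(N)\{N}={K}; candidates ⊆ {B,E,F,G,Y}.
size 0: {}; under {} N still reaches {B,E,F,G,K,Y} ∋ K.
{E}: N⊥K given {E} in G with N→· removed — back-door holds.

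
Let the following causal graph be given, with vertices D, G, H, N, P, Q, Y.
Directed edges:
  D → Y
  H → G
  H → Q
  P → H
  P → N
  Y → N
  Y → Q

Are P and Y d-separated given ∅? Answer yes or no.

Yes — P ⊥ Y | ∅.

Bayes-Ball from P | ∅ reaches {G,H,N,Q}.
Y ∉ reach(P|∅) ⇒ P ⊥ Y | ∅.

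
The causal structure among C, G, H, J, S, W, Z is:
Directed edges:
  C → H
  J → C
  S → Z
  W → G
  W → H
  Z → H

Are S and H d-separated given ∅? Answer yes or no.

Bayes-Ball from S | ∅ reaches {H,Z}.
H ∈ reach(S|∅) ⇒ S ⊥̸ H | ∅.

No — S and H are d-connected given ∅.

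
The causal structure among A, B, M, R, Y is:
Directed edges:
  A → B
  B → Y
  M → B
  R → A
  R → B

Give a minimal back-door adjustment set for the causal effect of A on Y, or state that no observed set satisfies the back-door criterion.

A→Y: minimal back-door set {R}.

desc(A)\{A}={B,Y}; candidates ⊆ {M,R}.
size 0: {}; under {} A still reaches {B,R,Y} ∋ Y.
{R}: A⊥Y given {R} in G with A→· removed — back-door holds.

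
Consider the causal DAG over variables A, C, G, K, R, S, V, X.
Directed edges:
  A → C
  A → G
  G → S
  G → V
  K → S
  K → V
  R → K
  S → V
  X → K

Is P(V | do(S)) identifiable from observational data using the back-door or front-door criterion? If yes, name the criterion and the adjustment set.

P(V|do(S)): backdoor, adjust for {G, K}.

desc(S)\{S}={V}; candidates ⊆ {A,C,G,K,R,X}.
size 0: {}; under {} S still reaches {A,C,G,K,R,V,X} ∋ V.
size 1: {A}, {C}, {G} …(+3); under {A} S still reaches {G,K,R,V,X} ∋ V.
{G,K}: S⊥V given {G,K} in G with S→· removed — back-door holds.
P(V|do(S)) = Σ_{G,K} P(V|S,G,K)·P(G,K).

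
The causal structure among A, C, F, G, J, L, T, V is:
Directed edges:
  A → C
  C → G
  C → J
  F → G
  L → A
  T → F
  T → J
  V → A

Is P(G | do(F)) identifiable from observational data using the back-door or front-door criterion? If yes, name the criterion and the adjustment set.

desc(F)\{F}={G}; candidates ⊆ {A,C,J,L,T,V}.
∅: F⊥G given ∅ in G with F→· removed — back-door holds.
P(G|do(F)) = P(G|F) — no adjustment needed.

P(G|do(F)): backdoor, adjust for ∅.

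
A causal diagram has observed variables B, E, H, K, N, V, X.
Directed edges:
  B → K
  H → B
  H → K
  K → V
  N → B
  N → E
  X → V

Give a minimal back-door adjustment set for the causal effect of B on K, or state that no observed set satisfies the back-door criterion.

B→K: minimal back-door set {H}.

desc(B)\{B}={K,V}; candidates ⊆ {E,H,N,X}.
size 0: {}; under {} B still reaches {E,H,K,N,V} ∋ K.
{H}: B⊥K given {H} in G with B→· removed — back-door holds.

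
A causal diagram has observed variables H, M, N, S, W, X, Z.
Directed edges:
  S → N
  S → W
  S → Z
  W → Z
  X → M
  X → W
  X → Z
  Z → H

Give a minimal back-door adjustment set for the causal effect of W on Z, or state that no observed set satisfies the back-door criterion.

desc(W)\{W}={H,Z}; candidates ⊆ {M,N,S,X}.
size 0: {}; under {} W still reaches {H,M,N,S,X,Z} ∋ Z.
size 1: {M}, {N}, {S} …(+1); under {M} W still reaches {H,N,S,X,Z} ∋ Z.
{S,X}: W⊥Z given {S,X} in G with W→· removed — back-door holds.

W→Z: minimal back-door set {S, X}.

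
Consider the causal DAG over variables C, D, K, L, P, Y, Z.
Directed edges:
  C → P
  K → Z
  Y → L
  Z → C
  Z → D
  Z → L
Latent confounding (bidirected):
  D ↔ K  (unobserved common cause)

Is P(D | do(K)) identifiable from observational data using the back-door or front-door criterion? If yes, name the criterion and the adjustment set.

desc(K)\{K}={C,D,L,P,Z}; candidates ⊆ {Y}.
K↔D: latent back-door arc(s) into K.
size 0: {}; under {} K still reaches {D} ∋ D.
size 1: {Y}; under {Y} K still reaches {D} ∋ D.
K↔D cannot be blocked by any observed set — no back-door set.
{Z}: (i) intercepts every directed K→D path; (ii) no back-door K→{Z}; (iii) {K} blocks every back-door {Z}→D. Front-door holds.
P(D|do(K)) = Σ_{Z} P(Z|K) Σ_{K'} P(D|Z,K')P(K').

P(D|do(K)): frontdoor, adjust for {Z}.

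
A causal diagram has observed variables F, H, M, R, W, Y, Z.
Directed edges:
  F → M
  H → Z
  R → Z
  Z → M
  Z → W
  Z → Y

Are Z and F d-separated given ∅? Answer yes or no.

Yes — Z ⊥ F | ∅.

Bayes-Ball from Z | ∅ reaches {H,M,R,W,Y}.
F ∉ reach(Z|∅) ⇒ Z ⊥ F | ∅.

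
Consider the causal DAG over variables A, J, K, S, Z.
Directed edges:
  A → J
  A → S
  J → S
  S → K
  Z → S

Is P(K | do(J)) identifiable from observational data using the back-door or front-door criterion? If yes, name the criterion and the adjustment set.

P(K|do(J)): backdoor, adjust for {A}.

desc(J)\{J}={K,S}; candidates ⊆ {A,Z}.
size 0: {}; under {} J still reaches {A,K,S} ∋ K.
{A}: J⊥K given {A} in G with J→· removed — back-door holds.
P(K|do(J)) = Σ_{A} P(K|J,A)·P(A).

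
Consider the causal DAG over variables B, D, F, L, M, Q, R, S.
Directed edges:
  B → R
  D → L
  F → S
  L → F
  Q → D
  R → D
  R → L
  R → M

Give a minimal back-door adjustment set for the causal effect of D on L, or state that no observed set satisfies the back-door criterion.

desc(D)\{D}={F,L,S}; candidates ⊆ {B,M,Q,R}.
size 0: {}; under {} D still reaches {B,F,L,M,Q,R,S} ∋ L.
{R}: D⊥L given {R} in G with D→· removed — back-door holds.

D→L: minimal back-door set {R}.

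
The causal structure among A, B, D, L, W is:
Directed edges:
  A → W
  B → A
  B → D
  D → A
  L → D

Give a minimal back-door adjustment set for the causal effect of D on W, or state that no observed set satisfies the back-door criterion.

D→W: minimal back-door set {B}.

desc(D)\{D}={A,W}; candidates ⊆ {B,L}.
size 0: {}; under {} D still reaches {A,B,L,W} ∋ W.
{B}: D⊥W given {B} in G with D→· removed — back-door holds.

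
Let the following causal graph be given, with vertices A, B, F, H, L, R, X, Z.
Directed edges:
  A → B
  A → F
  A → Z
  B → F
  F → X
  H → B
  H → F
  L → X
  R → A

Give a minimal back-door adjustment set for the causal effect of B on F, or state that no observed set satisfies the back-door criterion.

B→F: minimal back-door set {A, H}.

desc(B)\{B}={F,X}; candidates ⊆ {A,H,L,R,Z}.
size 0: {}; under {} B still reaches {A,F,H,R,X,Z} ∋ F.
size 1: {A}, {H}, {L} …(+2); under {A} B still reaches {F,H,X} ∋ F.
{A,H}: B⊥F given {A,H} in G with B→· removed — back-door holds.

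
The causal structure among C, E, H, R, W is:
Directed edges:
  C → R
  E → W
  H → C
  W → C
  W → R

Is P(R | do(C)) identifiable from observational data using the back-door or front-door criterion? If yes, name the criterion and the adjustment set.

desc(C)\{C}={R}; candidates ⊆ {E,H,W}.
size 0: {}; under {} C still reaches {E,H,R,W} ∋ R.
{W}: C⊥R given {W} in G with C→· removed — back-door holds.
P(R|do(C)) = Σ_{W} P(R|C,W)·P(W).

P(R|do(C)): backdoor, adjust for {W}.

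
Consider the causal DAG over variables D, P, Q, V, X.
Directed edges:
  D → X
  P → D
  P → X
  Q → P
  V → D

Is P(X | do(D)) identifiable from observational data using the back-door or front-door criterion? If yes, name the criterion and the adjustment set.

desc(D)\{D}={X}; candidates ⊆ {P,Q,V}.
size 0: {}; under {} D still reaches {P,Q,V,X} ∋ X.
{P}: D⊥X given {P} in G with D→· removed — back-door holds.
P(X|do(D)) = Σ_{P} P(X|D,P)·P(P).

P(X|do(D)): backdoor, adjust for {P}.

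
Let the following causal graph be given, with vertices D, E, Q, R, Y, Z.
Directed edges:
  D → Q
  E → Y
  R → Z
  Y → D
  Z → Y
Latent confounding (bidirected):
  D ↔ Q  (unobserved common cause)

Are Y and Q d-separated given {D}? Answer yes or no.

No — Y and Q are d-connected given {D}.

Bayes-Ball from Y | {D} reaches {E,Q,R,Z}.
Q ∈ reach(Y|{D}) ⇒ Y ⊥̸ Q | {D}.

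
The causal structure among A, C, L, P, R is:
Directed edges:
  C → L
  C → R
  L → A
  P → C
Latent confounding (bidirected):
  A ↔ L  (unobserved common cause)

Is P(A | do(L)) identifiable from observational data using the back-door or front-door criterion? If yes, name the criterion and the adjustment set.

P(A|do(L)): not identifiable (no BD/FD set).

desc(L)\{L}={A}; candidates ⊆ {C,P,R}.
L↔A: latent back-door arc(s) into L.
size 0: {}; under {} L still reaches {A,C,P,R} ∋ A.
size 1: {C}, {P}, {R}; under {C} L still reaches {A} ∋ A.
size 2: {C,P}, {C,R}, {P,R}; under {C,P} L still reaches {A} ∋ A.
L↔A cannot be blocked by any observed set — no back-door set.
No mediator lies on a directed L→…→A path.
Neither criterion identifies P(A|do(L)) in this graph.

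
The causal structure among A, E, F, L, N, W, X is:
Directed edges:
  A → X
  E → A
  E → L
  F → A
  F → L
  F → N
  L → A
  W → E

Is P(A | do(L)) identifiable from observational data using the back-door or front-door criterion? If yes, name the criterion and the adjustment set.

P(A|do(L)): backdoor, adjust for {E, F}.

desc(L)\{L}={A,X}; candidates ⊆ {E,F,N,W}.
size 0: {}; under {} L still reaches {A,E,F,N,W,X} ∋ A.
size 1: {E}, {F}, {N} …(+1); under {E} L still reaches {A,F,N,X} ∋ A.
{E,F}: L⊥A given {E,F} in G with L→· removed — back-door holds.
P(A|do(L)) = Σ_{E,F} P(A|L,E,F)·P(E,F).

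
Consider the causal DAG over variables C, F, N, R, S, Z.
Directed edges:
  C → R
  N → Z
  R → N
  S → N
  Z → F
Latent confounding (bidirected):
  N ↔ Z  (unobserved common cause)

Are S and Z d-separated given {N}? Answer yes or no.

Bayes-Ball from S | {N} reaches {C,F,R,Z}.
Z ∈ reach(S|{N}) ⇒ S ⊥̸ Z | {N}.

No — S and Z are d-connected given {N}.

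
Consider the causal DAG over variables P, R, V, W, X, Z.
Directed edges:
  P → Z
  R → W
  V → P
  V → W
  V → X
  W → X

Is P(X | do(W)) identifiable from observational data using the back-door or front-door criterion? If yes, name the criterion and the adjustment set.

desc(W)\{W}={X}; candidates ⊆ {P,R,V,Z}.
size 0: {}; under {} W still reaches {P,R,V,X,Z} ∋ X.
{V}: W⊥X given {V} in G with W→· removed — back-door holds.
P(X|do(W)) = Σ_{V} P(X|W,V)·P(V).

P(X|do(W)): backdoor, adjust for {V}.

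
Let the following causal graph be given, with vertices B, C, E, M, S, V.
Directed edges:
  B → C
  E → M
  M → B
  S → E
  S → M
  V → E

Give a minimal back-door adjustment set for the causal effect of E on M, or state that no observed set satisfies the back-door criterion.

E→M: minimal back-door set {S}.

desc(E)\{E}={B,C,M}; candidates ⊆ {S,V}.
size 0: {}; under {} E still reaches {B,C,M,S,V} ∋ M.
{S}: E⊥M given {S} in G with E→· removed — back-door holds.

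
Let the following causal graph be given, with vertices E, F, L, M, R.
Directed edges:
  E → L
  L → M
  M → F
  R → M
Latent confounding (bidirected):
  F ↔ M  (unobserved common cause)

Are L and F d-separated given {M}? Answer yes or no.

No — L and F are d-connected given {M}.

Bayes-Ball from L | {M} reaches {E,F,R}.
F ∈ reach(L|{M}) ⇒ L ⊥̸ F | {M}.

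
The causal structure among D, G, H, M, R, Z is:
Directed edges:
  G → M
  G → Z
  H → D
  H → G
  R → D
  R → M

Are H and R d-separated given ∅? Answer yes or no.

Bayes-Ball from H | ∅ reaches {D,G,M,Z}.
R ∉ reach(H|∅) ⇒ H ⊥ R | ∅.

Yes — H ⊥ R | ∅.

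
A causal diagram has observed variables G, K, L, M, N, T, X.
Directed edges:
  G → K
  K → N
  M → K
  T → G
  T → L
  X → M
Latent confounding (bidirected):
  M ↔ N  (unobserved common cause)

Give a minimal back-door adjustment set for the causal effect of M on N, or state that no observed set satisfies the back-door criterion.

M→N: no observed back-door set.

desc(M)\{M}={K,N}; candidates ⊆ {G,L,T,X}.
M↔N: latent back-door arc(s) into M.
size 0: {}; under {} M still reaches {N,X} ∋ N.
size 1: {G}, {L}, {T} …(+1); under {G} M still reaches {N,X} ∋ N.
size 2: {G,L}, {G,T}, {G,X} …(+3); under {G,L} M still reaches {N,X} ∋ N.
M↔N cannot be blocked by any observed set — no back-door set.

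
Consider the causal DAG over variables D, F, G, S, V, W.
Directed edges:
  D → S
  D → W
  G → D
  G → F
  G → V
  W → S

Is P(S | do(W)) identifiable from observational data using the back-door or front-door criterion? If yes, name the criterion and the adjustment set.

desc(W)\{W}={S}; candidates ⊆ {D,F,G,V}.
size 0: {}; under {} W still reaches {D,F,G,S,V} ∋ S.
{D}: W⊥S given {D} in G with W→· removed — back-door holds.
P(S|do(W)) = Σ_{D} P(S|W,D)·P(D).

P(S|do(W)): backdoor, adjust for {D}.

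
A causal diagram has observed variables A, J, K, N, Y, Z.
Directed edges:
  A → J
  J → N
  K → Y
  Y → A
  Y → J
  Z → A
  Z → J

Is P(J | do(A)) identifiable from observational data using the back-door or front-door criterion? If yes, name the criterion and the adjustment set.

P(J|do(A)): backdoor, adjust for {Y, Z}.

desc(A)\{A}={J,N}; candidates ⊆ {K,Y,Z}.
size 0: {}; under {} A still reaches {J,K,N,Y,Z} ∋ J.
size 1: {K}, {Y}, {Z}; under {K} A still reaches {J,N,Y,Z} ∋ J.
{Y,Z}: A⊥J given {Y,Z} in G with A→· removed — back-door holds.
P(J|do(A)) = Σ_{Y,Z} P(J|A,Y,Z)·P(Y,Z).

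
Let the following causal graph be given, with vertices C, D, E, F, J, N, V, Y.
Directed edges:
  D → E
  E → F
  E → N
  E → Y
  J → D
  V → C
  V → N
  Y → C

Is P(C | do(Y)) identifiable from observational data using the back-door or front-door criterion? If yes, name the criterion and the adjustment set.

P(C|do(Y)): backdoor, adjust for ∅.

desc(Y)\{Y}={C}; candidates ⊆ {D,E,F,J,N,V}.
∅: Y⊥C given ∅ in G with Y→· removed — back-door holds.
P(C|do(Y)) = P(C|Y) — no adjustment needed.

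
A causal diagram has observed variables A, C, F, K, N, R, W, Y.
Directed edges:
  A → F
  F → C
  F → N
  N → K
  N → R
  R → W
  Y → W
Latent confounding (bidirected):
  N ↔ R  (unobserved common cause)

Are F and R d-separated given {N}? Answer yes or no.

No — F and R are d-connected given {N}.

Bayes-Ball from F | {N} reaches {A,C,R,W}.
R ∈ reach(F|{N}) ⇒ F ⊥̸ R | {N}.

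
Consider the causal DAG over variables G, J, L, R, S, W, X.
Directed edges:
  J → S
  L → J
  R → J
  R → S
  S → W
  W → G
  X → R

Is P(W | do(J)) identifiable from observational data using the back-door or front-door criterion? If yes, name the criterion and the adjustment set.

P(W|do(J)): backdoor, adjust for {R}.

desc(J)\{J}={G,S,W}; candidates ⊆ {L,R,X}.
size 0: {}; under {} J still reaches {G,L,R,S,W,X} ∋ W.
{R}: J⊥W given {R} in G with J→· removed — back-door holds.
P(W|do(J)) = Σ_{R} P(W|J,R)·P(R).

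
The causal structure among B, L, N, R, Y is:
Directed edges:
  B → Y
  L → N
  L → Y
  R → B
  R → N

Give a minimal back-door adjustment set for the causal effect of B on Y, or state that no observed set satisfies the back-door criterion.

desc(B)\{B}={Y}; candidates ⊆ {L,N,R}.
∅: B⊥Y given ∅ in G with B→· removed — back-door holds.

B→Y: minimal back-door set ∅.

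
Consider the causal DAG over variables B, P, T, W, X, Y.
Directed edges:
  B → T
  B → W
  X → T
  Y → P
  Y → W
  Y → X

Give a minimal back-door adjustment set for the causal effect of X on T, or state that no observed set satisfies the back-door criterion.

X→T: minimal back-door set ∅.

desc(X)\{X}={T}; candidates ⊆ {B,P,W,Y}.
∅: X⊥T given ∅ in G with X→· removed — back-door holds.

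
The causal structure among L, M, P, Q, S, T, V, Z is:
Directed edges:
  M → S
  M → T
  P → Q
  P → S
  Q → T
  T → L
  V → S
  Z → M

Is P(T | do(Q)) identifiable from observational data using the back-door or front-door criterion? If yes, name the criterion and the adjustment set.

P(T|do(Q)): backdoor, adjust for ∅.

desc(Q)\{Q}={L,T}; candidates ⊆ {M,P,S,V,Z}.
∅: Q⊥T given ∅ in G with Q→· removed — back-door holds.
P(T|do(Q)) = P(T|Q) — no adjustment needed.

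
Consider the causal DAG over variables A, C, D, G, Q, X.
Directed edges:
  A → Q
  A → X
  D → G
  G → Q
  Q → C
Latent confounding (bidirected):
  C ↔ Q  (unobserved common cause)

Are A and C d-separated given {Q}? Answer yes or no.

No — A and C are d-connected given {Q}.

Bayes-Ball from A | {Q} reaches {C,D,G,X}.
C ∈ reach(A|{Q}) ⇒ A ⊥̸ C | {Q}.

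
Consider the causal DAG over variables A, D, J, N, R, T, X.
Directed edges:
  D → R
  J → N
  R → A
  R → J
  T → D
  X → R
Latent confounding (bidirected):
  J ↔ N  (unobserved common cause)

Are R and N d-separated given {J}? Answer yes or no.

Bayes-Ball from R | {J} reaches {A,D,N,T,X}.
N ∈ reach(R|{J}) ⇒ R ⊥̸ N | {J}.

No — R and N are d-connected given {J}.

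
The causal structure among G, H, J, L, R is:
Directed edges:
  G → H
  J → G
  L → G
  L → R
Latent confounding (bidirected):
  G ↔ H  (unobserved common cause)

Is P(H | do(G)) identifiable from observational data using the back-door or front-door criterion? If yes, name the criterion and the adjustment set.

P(H|do(G)): not identifiable (no BD/FD set).

desc(G)\{G}={H}; candidates ⊆ {J,L,R}.
G↔H: latent back-door arc(s) into G.
size 0: {}; under {} G still reaches {H,J,L,R} ∋ H.
size 1: {J}, {L}, {R}; under {J} G still reaches {H,L,R} ∋ H.
size 2: {J,L}, {J,R}, {L,R}; under {J,L} G still reaches {H} ∋ H.
G↔H cannot be blocked by any observed set — no back-door set.
No mediator lies on a directed G→…→H path.
Neither criterion identifies P(H|do(G)) in this graph.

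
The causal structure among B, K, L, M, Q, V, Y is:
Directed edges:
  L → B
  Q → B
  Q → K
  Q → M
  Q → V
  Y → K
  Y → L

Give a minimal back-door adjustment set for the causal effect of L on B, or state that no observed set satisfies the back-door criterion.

desc(L)\{L}={B}; candidates ⊆ {K,M,Q,V,Y}.
∅: L⊥B given ∅ in G with L→· removed — back-door holds.

L→B: minimal back-door set ∅.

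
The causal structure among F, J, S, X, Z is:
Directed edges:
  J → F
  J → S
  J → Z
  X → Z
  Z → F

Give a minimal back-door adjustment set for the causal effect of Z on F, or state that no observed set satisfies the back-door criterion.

desc(Z)\{Z}={F}; candidates ⊆ {J,S,X}.
size 0: {}; under {} Z still reaches {F,J,S,X} ∋ F.
{J}: Z⊥F given {J} in G with Z→· removed — back-door holds.

Z→F: minimal back-door set {J}.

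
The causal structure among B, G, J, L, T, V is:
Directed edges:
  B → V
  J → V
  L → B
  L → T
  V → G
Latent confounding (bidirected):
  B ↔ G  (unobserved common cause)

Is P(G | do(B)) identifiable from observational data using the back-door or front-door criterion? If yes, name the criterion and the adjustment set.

P(G|do(B)): frontdoor, adjust for {V}.

desc(B)\{B}={G,V}; candidates ⊆ {J,L,T}.
B↔G: latent back-door arc(s) into B.
size 0: {}; under {} B still reaches {G,L,T} ∋ G.
size 1: {J}, {L}, {T}; under {J} B still reaches {G,L,T} ∋ G.
size 2: {J,L}, {J,T}, {L,T}; under {J,L} B still reaches {G} ∋ G.
B↔G cannot be blocked by any observed set — no back-door set.
{V}: (i) intercepts every directed B→G path; (ii) no back-door B→{V}; (iii) {B} blocks every back-door {V}→G. Front-door holds.
P(G|do(B)) = Σ_{V} P(V|B) Σ_{B'} P(G|V,B')P(B').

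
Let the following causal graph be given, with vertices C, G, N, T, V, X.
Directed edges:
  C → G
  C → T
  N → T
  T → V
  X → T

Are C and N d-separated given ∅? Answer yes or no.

Bayes-Ball from C | ∅ reaches {G,T,V}.
N ∉ reach(C|∅) ⇒ C ⊥ N | ∅.

Yes — C ⊥ N | ∅.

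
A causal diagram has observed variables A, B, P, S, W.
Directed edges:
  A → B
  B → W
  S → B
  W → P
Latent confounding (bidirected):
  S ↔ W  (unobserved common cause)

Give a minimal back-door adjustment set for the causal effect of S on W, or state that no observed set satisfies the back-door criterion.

desc(S)\{S}={B,P,W}; candidates ⊆ {A}.
S↔W: latent back-door arc(s) into S.
size 0: {}; under {} S still reaches {P,W} ∋ W.
size 1: {A}; under {A} S still reaches {P,W} ∋ W.
S↔W cannot be blocked by any observed set — no back-door set.

S→W: no observed back-door set.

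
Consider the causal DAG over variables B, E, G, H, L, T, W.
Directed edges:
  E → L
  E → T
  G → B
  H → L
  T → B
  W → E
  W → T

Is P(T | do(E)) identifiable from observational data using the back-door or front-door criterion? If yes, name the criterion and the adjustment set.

desc(E)\{E}={B,L,T}; candidates ⊆ {G,H,W}.
size 0: {}; under {} E still reaches {B,T,W} ∋ T.
{W}: E⊥T given {W} in G with E→· removed — back-door holds.
P(T|do(E)) = Σ_{W} P(T|E,W)·P(W).

P(T|do(E)): backdoor, adjust for {W}.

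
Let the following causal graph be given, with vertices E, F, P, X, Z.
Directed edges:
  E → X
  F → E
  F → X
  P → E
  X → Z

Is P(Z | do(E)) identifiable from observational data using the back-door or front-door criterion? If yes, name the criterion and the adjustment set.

P(Z|do(E)): backdoor, adjust for {F}.

desc(E)\{E}={X,Z}; candidates ⊆ {F,P}.
size 0: {}; under {} E still reaches {F,P,X,Z} ∋ Z.
{F}: E⊥Z given {F} in G with E→· removed — back-door holds.
P(Z|do(E)) = Σ_{F} P(Z|E,F)·P(F).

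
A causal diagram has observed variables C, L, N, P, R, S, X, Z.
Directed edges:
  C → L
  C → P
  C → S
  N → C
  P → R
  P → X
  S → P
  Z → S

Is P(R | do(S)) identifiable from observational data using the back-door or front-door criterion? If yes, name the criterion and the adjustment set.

desc(S)\{S}={P,R,X}; candidates ⊆ {C,L,N,Z}.
size 0: {}; under {} S still reaches {C,L,N,P,R,X,Z} ∋ R.
{C}: S⊥R given {C} in G with S→· removed — back-door holds.
P(R|do(S)) = Σ_{C} P(R|S,C)·P(C).

P(R|do(S)): backdoor, adjust for {C}.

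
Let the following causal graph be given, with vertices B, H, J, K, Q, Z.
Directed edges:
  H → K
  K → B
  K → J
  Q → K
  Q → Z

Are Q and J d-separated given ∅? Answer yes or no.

Bayes-Ball from Q | ∅ reaches {B,J,K,Z}.
J ∈ reach(Q|∅) ⇒ Q ⊥̸ J | ∅.

No — Q and J are d-connected given ∅.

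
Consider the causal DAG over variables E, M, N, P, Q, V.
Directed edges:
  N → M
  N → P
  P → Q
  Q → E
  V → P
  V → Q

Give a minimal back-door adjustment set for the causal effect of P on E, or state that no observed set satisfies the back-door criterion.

desc(P)\{P}={E,Q}; candidates ⊆ {M,N,V}.
size 0: {}; under {} P still reaches {E,M,N,Q,V} ∋ E.
{V}: P⊥E given {V} in G with P→· removed — back-door holds.

P→E: minimal back-door set {V}.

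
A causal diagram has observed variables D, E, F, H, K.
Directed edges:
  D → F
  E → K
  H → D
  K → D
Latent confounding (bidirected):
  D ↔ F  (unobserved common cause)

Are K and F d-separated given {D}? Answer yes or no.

Bayes-Ball from K | {D} reaches {E,F,H}.
F ∈ reach(K|{D}) ⇒ K ⊥̸ F | {D}.

No — K and F are d-connected given {D}.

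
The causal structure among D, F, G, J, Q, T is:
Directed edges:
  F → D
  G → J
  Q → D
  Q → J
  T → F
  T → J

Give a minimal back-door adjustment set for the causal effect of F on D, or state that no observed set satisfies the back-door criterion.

F→D: minimal back-door set ∅.

desc(F)\{F}={D}; candidates ⊆ {G,J,Q,T}.
∅: F⊥D given ∅ in G with F→· removed — back-door holds.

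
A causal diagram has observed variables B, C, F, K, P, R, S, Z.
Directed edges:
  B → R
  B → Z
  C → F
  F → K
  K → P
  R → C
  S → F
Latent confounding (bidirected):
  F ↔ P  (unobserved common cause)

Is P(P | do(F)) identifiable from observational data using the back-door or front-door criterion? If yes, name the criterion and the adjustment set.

desc(F)\{F}={K,P}; candidates ⊆ {B,C,R,S,Z}.
F↔P: latent back-door arc(s) into F.
size 0: {}; under {} F still reaches {B,C,P,R,S,Z} ∋ P.
size 1: {B}, {C}, {R} …(+2); under {B} F still reaches {C,P,R,S} ∋ P.
size 2: {B,C}, {B,R}, {B,S} …(+7); under {B,C} F still reaches {P,S} ∋ P.
F↔P cannot be blocked by any observed set — no back-door set.
{K}: (i) intercepts every directed F→P path; (ii) no back-door F→{K}; (iii) {F} blocks every back-door {K}→P. Front-door holds.
P(P|do(F)) = Σ_{K} P(K|F) Σ_{F'} P(P|K,F')P(F').

P(P|do(F)): frontdoor, adjust for {K}.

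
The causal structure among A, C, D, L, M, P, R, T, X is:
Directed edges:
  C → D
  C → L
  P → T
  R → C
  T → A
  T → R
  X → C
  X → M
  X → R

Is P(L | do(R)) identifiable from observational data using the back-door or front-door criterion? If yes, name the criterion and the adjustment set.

P(L|do(R)): backdoor, adjust for {X}.

desc(R)\{R}={C,D,L}; candidates ⊆ {A,M,P,T,X}.
size 0: {}; under {} R still reaches {A,C,D,L,M,P,T,X} ∋ L.
{X}: R⊥L given {X} in G with R→· removed — back-door holds.
P(L|do(R)) = Σ_{X} P(L|R,X)·P(X).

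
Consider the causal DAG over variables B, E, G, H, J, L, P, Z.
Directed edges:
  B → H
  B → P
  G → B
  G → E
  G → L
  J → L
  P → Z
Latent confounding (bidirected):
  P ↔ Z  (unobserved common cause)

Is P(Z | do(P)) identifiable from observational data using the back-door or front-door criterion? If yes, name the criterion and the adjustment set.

P(Z|do(P)): not identifiable (no BD/FD set).

desc(P)\{P}={Z}; candidates ⊆ {B,E,G,H,J,L}.
P↔Z: latent back-door arc(s) into P.
size 0: {}; under {} P still reaches {B,E,G,H,L,Z} ∋ Z.
size 1: {B}, {E}, {G} …(+3); under {B} P still reaches {Z} ∋ Z.
size 2: {B,E}, {B,G}, {B,H} …(+12); under {B,E} P still reaches {Z} ∋ Z.
P↔Z cannot be blocked by any observed set — no back-door set.
No mediator lies on a directed P→…→Z path.
Neither criterion identifies P(Z|do(P)) in this graph.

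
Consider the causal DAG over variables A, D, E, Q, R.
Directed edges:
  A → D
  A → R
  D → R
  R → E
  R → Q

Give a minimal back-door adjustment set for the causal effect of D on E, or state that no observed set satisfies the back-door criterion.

desc(D)\{D}={E,Q,R}; candidates ⊆ {A}.
size 0: {}; under {} D still reaches {A,E,Q,R} ∋ E.
{A}: D⊥E given {A} in G with D→· removed — back-door holds.

D→E: minimal back-door set {A}.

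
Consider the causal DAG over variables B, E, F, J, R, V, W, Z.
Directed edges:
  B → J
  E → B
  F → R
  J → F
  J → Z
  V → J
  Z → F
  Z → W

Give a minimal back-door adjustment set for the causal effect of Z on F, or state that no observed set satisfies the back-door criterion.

Z→F: minimal back-door set {J}.

desc(Z)\{Z}={F,R,W}; candidates ⊆ {B,E,J,V}.
size 0: {}; under {} Z still reaches {B,E,F,J,R,V} ∋ F.
{J}: Z⊥F given {J} in G with Z→· removed — back-door holds.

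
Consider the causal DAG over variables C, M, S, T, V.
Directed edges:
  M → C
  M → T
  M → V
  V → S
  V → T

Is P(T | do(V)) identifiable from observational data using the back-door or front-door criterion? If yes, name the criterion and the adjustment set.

P(T|do(V)): backdoor, adjust for {M}.

desc(V)\{V}={S,T}; candidates ⊆ {C,M}.
size 0: {}; under {} V still reaches {C,M,T} ∋ T.
{M}: V⊥T given {M} in G with V→· removed — back-door holds.
P(T|do(V)) = Σ_{M} P(T|V,M)·P(M).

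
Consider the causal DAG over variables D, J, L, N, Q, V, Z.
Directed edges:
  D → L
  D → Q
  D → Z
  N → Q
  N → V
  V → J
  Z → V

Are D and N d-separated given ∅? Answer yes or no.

Bayes-Ball from D | ∅ reaches {J,L,Q,V,Z}.
N ∉ reach(D|∅) ⇒ D ⊥ N | ∅.

Yes — D ⊥ N | ∅.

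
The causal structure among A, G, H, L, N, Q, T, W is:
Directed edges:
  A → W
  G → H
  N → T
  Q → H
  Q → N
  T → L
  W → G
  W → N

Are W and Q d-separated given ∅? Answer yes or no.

Bayes-Ball from W | ∅ reaches {A,G,H,L,N,T}.
Q ∉ reach(W|∅) ⇒ W ⊥ Q | ∅.

Yes — W ⊥ Q | ∅.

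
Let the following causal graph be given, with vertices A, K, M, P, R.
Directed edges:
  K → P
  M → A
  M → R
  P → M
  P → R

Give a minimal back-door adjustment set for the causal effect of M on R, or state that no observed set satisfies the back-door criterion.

M→R: minimal back-door set {P}.

desc(M)\{M}={A,R}; candidates ⊆ {K,P}.
size 0: {}; under {} M still reaches {K,P,R} ∋ R.
{P}: M⊥R given {P} in G with M→· removed — back-door holds.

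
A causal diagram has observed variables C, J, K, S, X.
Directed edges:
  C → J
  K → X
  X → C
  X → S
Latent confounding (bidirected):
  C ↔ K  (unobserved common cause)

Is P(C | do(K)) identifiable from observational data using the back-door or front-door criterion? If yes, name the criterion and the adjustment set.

desc(K)\{K}={C,J,S,X}; candidates ⊆ {—}.
K↔C: latent back-door arc(s) into K.
size 0: {}; under {} K still reaches {C,J} ∋ C.
K↔C cannot be blocked by any observed set — no back-door set.
{X}: (i) intercepts every directed K→C path; (ii) no back-door K→{X}; (iii) {K} blocks every back-door {X}→C. Front-door holds.
P(C|do(K)) = Σ_{X} P(X|K) Σ_{K'} P(C|X,K')P(K').

P(C|do(K)): frontdoor, adjust for {X}.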